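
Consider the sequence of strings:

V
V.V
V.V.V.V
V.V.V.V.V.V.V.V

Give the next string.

Every step duplicates the string with '.' between the halves.
Doubling V.V.V.V.V.V.V.V with '.' between the halves:

V.V.V.V.V.V.V.V.V.V.V.V.V.V.V.V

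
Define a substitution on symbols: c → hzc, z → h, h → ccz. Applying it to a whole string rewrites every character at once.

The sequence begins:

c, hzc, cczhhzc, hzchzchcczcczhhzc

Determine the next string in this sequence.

Rewriting the 17 symbols of hzchzchcczcczhhzc one by one yields ccz h hzc ccz h hzc ccz hzc hzc h hzc hzc h ccz ccz h hzc; concatenated:

cczhhzccczhhzccczhzchzchhzchzchcczcczhhzc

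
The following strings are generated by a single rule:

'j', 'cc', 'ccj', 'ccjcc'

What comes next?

From term 3 onward, concatenate the last term with the second-to-last: cc·j = ccj, ccj·cc = ccjcc, …
The next term joins ccjcc and ccj.

ccjccccj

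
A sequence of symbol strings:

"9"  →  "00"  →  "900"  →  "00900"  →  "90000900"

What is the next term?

Each term (from the third on) is the two preceding terms concatenated in order: term 3 = 9·00 = 900.
So term 6 is 00900·90000900.

0090090000900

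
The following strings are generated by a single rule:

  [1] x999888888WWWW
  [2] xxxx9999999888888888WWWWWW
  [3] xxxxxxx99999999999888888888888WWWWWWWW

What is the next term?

Term n consists of 3n-2 x's, followed by 4n-1 9's, followed by 3n+3 8's, followed by 2n+2 W's (n = 1, 2, …).
At n = 4 the blocks have lengths 10, 15, 15, 10.

xxxxxxxxxx999999999999999888888888888888WWWWWWWWWW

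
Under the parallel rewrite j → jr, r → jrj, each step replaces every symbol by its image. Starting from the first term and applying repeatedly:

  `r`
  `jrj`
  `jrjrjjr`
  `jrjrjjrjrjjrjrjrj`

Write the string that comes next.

jrjrjjrjrjjrjrjrjjrjrjjrjrjrjjrjrjjrjrjjr

Replace each of the 17 characters of jrjrjjrjrjjrjrjrj in place — jr jrj jr jrj jr jr jrj jr jrj jr jr jrj jr jrj jr jrj jr — and concatenate.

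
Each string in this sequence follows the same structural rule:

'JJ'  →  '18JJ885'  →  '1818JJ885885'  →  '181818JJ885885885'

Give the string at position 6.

1818181818JJ885885885885885

s(k+1) = 18·s(k)·885, so each term gains 18 as a prefix and 885 as a suffix.
From 181818JJ885885885, 2 further steps: 181818JJ885885885 → 18181818JJ885885885885 → (answer).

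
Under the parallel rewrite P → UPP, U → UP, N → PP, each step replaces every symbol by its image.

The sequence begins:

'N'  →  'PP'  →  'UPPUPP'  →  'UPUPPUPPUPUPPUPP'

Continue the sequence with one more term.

Rewriting the 16 symbols of UPUPPUPPUPUPPUPP one by one yields UP UPP UP UPP UPP UP UPP UPP UP UPP UP UPP UPP UP UPP UPP; concatenated:

UPUPPUPUPPUPPUPUPPUPPUPUPPUPUPPUPPUPUPPUPP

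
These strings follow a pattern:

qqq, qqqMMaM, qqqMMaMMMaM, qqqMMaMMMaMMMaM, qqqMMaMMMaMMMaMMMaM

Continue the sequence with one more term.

The strings grow by a fixed suffix MMaM each time.
Applying this once more to qqqMMaMMMaMMMaMMMaM:

qqqMMaMMMaMMMaMMMaMMMaM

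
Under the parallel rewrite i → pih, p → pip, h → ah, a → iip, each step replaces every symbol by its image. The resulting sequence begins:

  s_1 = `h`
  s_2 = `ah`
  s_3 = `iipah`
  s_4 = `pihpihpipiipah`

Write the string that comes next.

Applying the rule to each of the 14 symbols of pihpihpipiipah gives the pieces pip pih ah pip pih ah pip pih pip pih pih pip iip ah, which concatenate to the answer.

pippihahpippihahpippihpippihpihpipiipah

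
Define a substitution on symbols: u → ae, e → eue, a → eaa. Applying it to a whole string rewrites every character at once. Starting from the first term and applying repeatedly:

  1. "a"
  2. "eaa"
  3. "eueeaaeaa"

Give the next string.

eueaeeueeueeaaeaaeueeaaeaa

Apply φ to eueeaaeaa symbol by symbol: e→eue, u→ae, e→eue, e→eue, a→eaa, a→eaa, e→eue, a→eaa, a→eaa; joined: eue ae eue eue eaa eaa eue eaa eaa.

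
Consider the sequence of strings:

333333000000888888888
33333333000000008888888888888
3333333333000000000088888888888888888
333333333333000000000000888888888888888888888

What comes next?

Term n consists of 2n+2 3's, followed by 2n+2 0's, followed by 4n+1 8's, where the shown terms are n = 2, 3, 4, 5.
At n = 6 the blocks have lengths 14, 14, 25.

33333333333333000000000000008888888888888888888888888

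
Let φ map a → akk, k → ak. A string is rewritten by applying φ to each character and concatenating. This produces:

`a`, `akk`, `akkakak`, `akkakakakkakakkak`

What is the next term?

akkakakakkakakkakakkakakakkakakkakakakkak

φ(akkakakakkakakkak) expands symbol-by-symbol to akk ak ak akk ak akk ak akk ak ak akk ak akk ak ak akk ak; joining the 17 pieces gives the next term.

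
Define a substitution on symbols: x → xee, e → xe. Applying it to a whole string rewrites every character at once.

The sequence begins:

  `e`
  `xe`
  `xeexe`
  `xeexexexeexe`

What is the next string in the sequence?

Rewriting each symbol of xeexexexeexe: x→xee, e→xe, e→xe, x→xee, e→xe, x→xee, e→xe, x→xee, e→xe, e→xe, x→xee, e→xe, which concatenates to xee xe xe xee xe xee xe xee xe xe xee xe.

xeexexexeexexeexexeexexexeexe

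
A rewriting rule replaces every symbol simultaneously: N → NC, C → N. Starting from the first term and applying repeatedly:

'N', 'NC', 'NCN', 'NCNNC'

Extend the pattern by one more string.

Rewriting each symbol of NCNNC: N→NC, C→N, N→NC, N→NC, C→N, which concatenates to NC N NC NC N.

NCNNCNCN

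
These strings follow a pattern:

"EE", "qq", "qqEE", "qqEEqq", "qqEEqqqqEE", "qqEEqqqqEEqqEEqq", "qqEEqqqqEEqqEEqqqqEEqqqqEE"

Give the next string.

qqEEqqqqEEqqEEqqqqEEqqqqEEqqEEqqqqEEqqEEqq

From term 3 onward, concatenate the last term with the second-to-last: qq·EE = qqEE, qqEE·qq = qqEEqq, …
So term 8 is qqEEqqqqEEqqEEqqqqEEqqqqEE·qqEEqqqqEEqqEEqq.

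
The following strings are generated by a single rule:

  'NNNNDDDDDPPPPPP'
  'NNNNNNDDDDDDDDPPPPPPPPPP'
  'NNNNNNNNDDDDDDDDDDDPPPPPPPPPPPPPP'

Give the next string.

Term n consists of 2n N's, followed by 3n-1 D's, followed by 4n-2 P's, where the shown terms are n = 2, 3, 4.
Setting n = 5 gives 10, 14, 18 characters in each block.

NNNNNNNNNNDDDDDDDDDDDDDDPPPPPPPPPPPPPPPPPP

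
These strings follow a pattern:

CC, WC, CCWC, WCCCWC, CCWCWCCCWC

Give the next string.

WCCCWCCCWCWCCCWC

This is a Fibonacci-style word recurrence s(k) = s(k−2)·s(k−1): e.g. CC·WC = CCWC.
So term 6 is WCCCWC·CCWCWCCCWC.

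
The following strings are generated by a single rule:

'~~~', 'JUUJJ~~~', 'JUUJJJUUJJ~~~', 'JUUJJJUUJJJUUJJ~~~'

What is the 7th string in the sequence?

JUUJJJUUJJJUUJJJUUJJJUUJJJUUJJ~~~

The strings grow by a fixed prefix JUUJJ each time.
From JUUJJJUUJJJUUJJ~~~, 3 further steps: JUUJJJUUJJJUUJJ~~~ → JUUJJJUUJJJUUJJJUUJJ~~~ → JUUJJJUUJJJUUJJJUUJJJUUJJ~~~ → (answer).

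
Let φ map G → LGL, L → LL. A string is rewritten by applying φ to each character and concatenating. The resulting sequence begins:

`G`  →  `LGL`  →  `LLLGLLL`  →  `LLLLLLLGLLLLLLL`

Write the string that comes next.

LLLLLLLLLLLLLLLGLLLLLLLLLLLLLLL

φ(LLLLLLLGLLLLLLL) expands symbol-by-symbol to LL LL LL LL LL LL LL LGL LL LL LL LL LL LL LL; joining the 15 pieces gives the next term.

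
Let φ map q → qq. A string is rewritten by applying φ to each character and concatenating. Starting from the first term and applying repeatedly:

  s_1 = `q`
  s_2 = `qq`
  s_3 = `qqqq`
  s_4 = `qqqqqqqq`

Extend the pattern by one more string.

qqqqqqqqqqqqqqqq

Rewriting each symbol of qqqqqqqq: q→qq, q→qq, q→qq, q→qq, q→qq, q→qq, q→qq, q→qq, which concatenates to qq qq qq qq qq qq qq qq.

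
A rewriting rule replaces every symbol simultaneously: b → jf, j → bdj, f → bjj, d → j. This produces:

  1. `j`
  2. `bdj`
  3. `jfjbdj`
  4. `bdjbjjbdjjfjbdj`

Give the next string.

Rewriting the 15 symbols of bdjbjjbdjjfjbdj one by one yields jf j bdj jf bdj bdj jf j bdj bdj bjj bdj jf j bdj; concatenated:

jfjbdjjfbdjbdjjfjbdjbdjbjjbdjjfjbdj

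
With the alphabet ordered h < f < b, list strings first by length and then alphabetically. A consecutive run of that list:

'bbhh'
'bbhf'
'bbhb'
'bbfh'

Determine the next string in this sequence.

bbff

Treat bbfh as a base-3 numeral over the given alphabet and add one, carrying through any trailing b's.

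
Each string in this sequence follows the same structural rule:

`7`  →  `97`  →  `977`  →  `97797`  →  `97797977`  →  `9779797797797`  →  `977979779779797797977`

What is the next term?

9779797797797977979779779797797797

From term 3 onward, concatenate the last term with the second-to-last: 97·7 = 977, 977·97 = 97797, …
The next term joins 977979779779797797977 and 9779797797797.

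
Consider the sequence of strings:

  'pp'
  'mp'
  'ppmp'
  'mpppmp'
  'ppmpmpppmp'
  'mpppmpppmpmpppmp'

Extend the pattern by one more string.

From term 3 onward, concatenate the second-to-last term with the last: pp·mp = ppmp, mp·ppmp = mpppmp, …
So term 7 is ppmpmpppmp·mpppmpppmpmpppmp.

ppmpmpppmpmpppmpppmpmpppmp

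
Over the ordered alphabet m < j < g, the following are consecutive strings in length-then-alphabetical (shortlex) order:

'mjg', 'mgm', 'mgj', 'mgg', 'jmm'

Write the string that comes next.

Treat jmm as a base-3 numeral over the given alphabet and add one, carrying through any trailing g's.

jmj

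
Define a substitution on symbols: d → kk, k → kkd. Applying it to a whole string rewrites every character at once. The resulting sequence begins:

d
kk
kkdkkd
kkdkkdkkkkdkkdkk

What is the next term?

kkdkkdkkkkdkkdkkkkdkkdkkdkkdkkkkdkkdkkkkdkkd

Applying the rule to each of the 16 symbols of kkdkkdkkkkdkkdkk gives the pieces kkd kkd kk kkd kkd kk kkd kkd kkd kkd kk kkd kkd kk kkd kkd, which concatenate to the answer.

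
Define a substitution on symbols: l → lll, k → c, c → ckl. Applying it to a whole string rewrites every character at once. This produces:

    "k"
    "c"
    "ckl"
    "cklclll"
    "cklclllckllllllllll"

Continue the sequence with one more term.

Replace each of the 19 characters of cklclllckllllllllll in place — ckl c lll ckl lll lll lll ckl c lll lll lll lll lll lll lll lll lll lll — and concatenate.

cklclllckllllllllllcklcllllllllllllllllllllllllllllll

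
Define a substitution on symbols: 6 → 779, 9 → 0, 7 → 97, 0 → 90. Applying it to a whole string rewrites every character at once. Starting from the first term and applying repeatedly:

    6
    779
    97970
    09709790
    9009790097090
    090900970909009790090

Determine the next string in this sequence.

Rewriting the 21 symbols of 090900970909009790090 one by one yields 90 0 90 0 90 90 0 97 90 0 90 0 90 90 0 97 0 90 90 0 90; concatenated:

9009009090097900900909009709090090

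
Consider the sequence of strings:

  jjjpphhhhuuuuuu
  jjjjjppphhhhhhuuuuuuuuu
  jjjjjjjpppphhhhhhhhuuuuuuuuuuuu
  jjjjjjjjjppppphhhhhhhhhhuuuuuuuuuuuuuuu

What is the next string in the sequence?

Each string has the form j^{2n-1} p^{n} h^{2n} u^{3n}, where the shown terms are n = 2, 3, 4, 5.
For the next term, n = 6, so the run lengths are 11, 6, 12, 18.

jjjjjjjjjjjpppppphhhhhhhhhhhhuuuuuuuuuuuuuuuuuu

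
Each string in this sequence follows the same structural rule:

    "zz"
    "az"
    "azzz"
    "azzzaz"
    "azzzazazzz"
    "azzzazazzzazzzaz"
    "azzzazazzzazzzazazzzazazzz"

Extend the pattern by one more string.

azzzazazzzazzzazazzzazazzzazzzazazzzazzzaz

From term 3 onward, concatenate the last term with the second-to-last: az·zz = azzz, azzz·az = azzzaz, …
So term 8 is azzzazazzzazzzazazzzazazzz·azzzazazzzazzzaz.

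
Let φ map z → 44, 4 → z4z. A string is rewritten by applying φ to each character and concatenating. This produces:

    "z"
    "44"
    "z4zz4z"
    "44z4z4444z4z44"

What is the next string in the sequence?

Rewriting the 14 symbols of 44z4z4444z4z44 one by one yields z4z z4z 44 z4z 44 z4z z4z z4z z4z 44 z4z 44 z4z z4z; concatenated:

z4zz4z44z4z44z4zz4zz4zz4z44z4z44z4zz4z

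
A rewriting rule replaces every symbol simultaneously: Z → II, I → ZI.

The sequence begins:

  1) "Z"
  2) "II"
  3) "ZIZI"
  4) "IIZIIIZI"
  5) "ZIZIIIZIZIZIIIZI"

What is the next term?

Rewriting the 16 symbols of ZIZIIIZIZIZIIIZI one by one yields II ZI II ZI ZI ZI II ZI II ZI II ZI ZI ZI II ZI; concatenated:

IIZIIIZIZIZIIIZIIIZIIIZIZIZIIIZI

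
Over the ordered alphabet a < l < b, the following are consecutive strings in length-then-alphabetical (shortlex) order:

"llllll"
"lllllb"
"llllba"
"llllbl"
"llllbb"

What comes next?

lllbaa

Treat llllbb as a base-3 numeral over the given alphabet and add one, carrying through any trailing b's.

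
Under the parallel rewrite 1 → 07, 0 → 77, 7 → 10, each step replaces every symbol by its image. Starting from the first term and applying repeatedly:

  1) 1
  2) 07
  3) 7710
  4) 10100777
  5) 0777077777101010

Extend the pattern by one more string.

Applying the rule to each of the 16 symbols of 0777077777101010 gives the pieces 77 10 10 10 77 10 10 10 10 10 07 77 07 77 07 77, which concatenate to the answer.

77101010771010101010077707770777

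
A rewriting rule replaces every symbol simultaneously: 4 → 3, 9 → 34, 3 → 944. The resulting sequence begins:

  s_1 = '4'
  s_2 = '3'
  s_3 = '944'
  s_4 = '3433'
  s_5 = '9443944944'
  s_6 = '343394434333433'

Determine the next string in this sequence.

φ(343394434333433) expands symbol-by-symbol to 944 3 944 944 34 3 3 944 3 944 944 944 3 944 944; joining the 15 pieces gives the next term.

9443944944343394439449449443944944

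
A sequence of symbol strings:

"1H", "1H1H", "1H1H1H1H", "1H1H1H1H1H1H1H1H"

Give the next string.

Each string is two copies of the previous one concatenated.
So the next term is two copies of 1H1H1H1H1H1H1H1H.

1H1H1H1H1H1H1H1H1H1H1H1H1H1H1H1H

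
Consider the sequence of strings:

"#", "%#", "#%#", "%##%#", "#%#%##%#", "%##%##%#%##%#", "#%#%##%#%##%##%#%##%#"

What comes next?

%##%##%#%##%##%#%##%#%##%##%#%##%#

This is a Fibonacci-style word recurrence s(k) = s(k−2)·s(k−1): e.g. #·%# = #%#.
Continuing: %##%##%#%##%# · #%#%##%#%##%##%#%##%# gives term 8.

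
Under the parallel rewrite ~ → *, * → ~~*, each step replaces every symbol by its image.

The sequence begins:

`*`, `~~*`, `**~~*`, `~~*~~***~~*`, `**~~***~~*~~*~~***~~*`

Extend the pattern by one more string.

φ(**~~***~~*~~*~~***~~*) expands symbol-by-symbol to ~~* ~~* * * ~~* ~~* ~~* * * ~~* * * ~~* * * ~~* ~~* ~~* * * ~~*; joining the 21 pieces gives the next term.

~~*~~***~~*~~*~~***~~***~~***~~*~~*~~***~~*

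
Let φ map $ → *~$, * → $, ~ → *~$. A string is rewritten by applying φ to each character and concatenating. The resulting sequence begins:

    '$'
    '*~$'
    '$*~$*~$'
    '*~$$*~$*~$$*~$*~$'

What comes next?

φ(*~$$*~$*~$$*~$*~$) expands symbol-by-symbol to $ *~$ *~$ *~$ $ *~$ *~$ $ *~$ *~$ *~$ $ *~$ *~$ $ *~$ *~$; joining the 17 pieces gives the next term.

$*~$*~$*~$$*~$*~$$*~$*~$*~$$*~$*~$$*~$*~$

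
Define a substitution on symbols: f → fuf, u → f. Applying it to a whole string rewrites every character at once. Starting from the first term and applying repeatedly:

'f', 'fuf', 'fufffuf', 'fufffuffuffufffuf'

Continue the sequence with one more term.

Replace each of the 17 characters of fufffuffuffufffuf in place — fuf f fuf fuf fuf f fuf fuf f fuf fuf f fuf fuf fuf f fuf — and concatenate.

fufffuffuffufffuffufffuffufffuffuffufffuf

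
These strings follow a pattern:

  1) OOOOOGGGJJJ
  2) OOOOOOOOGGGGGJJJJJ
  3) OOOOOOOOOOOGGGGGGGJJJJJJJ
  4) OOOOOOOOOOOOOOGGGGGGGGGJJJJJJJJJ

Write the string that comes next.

Term n consists of 3n-1 O's, followed by 2n-1 G's, followed by 2n-1 J's, where the shown terms are n = 2, 3, 4, 5.
For the next term, n = 6, so the run lengths are 17, 11, 11.

OOOOOOOOOOOOOOOOOGGGGGGGGGGGJJJJJJJJJJJ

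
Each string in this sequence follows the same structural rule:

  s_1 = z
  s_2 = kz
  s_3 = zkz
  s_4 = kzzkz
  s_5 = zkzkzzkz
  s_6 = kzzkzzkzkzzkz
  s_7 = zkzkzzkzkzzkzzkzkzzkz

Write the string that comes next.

Each term (from the third on) is the two preceding terms concatenated in order: term 3 = z·kz = zkz.
Continuing: kzzkzzkzkzzkz · zkzkzzkzkzzkzzkzkzzkz gives term 8.

kzzkzzkzkzzkzzkzkzzkzkzzkzzkzkzzkz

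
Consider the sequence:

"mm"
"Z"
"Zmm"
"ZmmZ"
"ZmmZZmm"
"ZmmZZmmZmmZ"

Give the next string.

ZmmZZmmZmmZZmmZZmm

Each term (from the third on) is the previous term followed by the one before it: term 3 = Z·mm = Zmm.
Continuing: ZmmZZmmZmmZ · ZmmZZmm gives term 7.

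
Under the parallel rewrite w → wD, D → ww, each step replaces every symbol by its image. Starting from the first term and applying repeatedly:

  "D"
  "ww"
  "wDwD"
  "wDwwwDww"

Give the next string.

Rewriting each symbol of wDwwwDww: w→wD, D→ww, w→wD, w→wD, w→wD, D→ww, w→wD, w→wD, which concatenates to wD ww wD wD wD ww wD wD.

wDwwwDwDwDwwwDwD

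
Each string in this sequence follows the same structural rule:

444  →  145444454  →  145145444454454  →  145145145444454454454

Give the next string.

145145145145444454454454454

Each term wraps the previous one in 145 on the left and 454 on the right.
One more step from 145145145444454454454 gives the answer.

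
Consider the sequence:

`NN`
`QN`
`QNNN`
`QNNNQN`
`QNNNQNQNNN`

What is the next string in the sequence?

QNNNQNQNNNQNNNQN

From term 3 onward, concatenate the last term with the second-to-last: QN·NN = QNNN, QNNN·QN = QNNNQN, …
The next term joins QNNNQNQNNN and QNNNQN.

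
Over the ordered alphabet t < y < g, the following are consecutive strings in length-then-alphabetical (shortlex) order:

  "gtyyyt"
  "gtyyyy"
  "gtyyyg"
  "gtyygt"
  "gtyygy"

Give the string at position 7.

gtygtt

Continuing the enumeration 2 steps past gtyygy: gtyygy → gtyygg → (answer).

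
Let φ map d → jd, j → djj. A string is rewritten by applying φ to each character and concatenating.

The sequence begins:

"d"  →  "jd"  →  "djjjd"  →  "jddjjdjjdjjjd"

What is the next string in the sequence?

Rewriting the 13 symbols of jddjjdjjdjjjd one by one yields djj jd jd djj djj jd djj djj jd djj djj djj jd; concatenated:

djjjdjddjjdjjjddjjdjjjddjjdjjdjjjd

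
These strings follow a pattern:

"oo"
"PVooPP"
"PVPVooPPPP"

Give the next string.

Each term wraps the previous one in PV on the left and PP on the right.
Applying this once more to PVPVooPPPP:

PVPVPVooPPPPPP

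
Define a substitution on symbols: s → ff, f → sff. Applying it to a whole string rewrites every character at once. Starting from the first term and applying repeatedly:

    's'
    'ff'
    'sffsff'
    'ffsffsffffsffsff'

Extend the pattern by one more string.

sffsffffsffsffffsffsffsffsffffsffsffffsffsff

φ(ffsffsffffsffsff) expands symbol-by-symbol to sff sff ff sff sff ff sff sff sff sff ff sff sff ff sff sff; joining the 16 pieces gives the next term.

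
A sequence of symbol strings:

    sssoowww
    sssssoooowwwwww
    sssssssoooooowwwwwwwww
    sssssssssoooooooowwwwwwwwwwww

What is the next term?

sssssssssssoooooooooowwwwwwwwwwwwwww

Reading off run lengths: s runs 3, 5, 7, 9; o runs 2, 4, 6, 8; w runs 3, 6, 9, 12 — each is linear in n (n = 1, 2, …).
At n = 5 the blocks have lengths 11, 10, 15.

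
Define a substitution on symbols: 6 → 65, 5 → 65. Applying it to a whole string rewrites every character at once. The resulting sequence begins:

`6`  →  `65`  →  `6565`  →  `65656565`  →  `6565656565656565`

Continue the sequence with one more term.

65656565656565656565656565656565

Replace each of the 16 characters of 6565656565656565 in place — 65 65 65 65 65 65 65 65 65 65 65 65 65 65 65 65 — and concatenate.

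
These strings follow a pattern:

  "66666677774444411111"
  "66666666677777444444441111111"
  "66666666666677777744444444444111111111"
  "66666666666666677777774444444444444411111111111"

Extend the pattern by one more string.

66666666666666666677777777444444444444444441111111111111

The n-th term is 3n 6's then n+2 7's then 3n-1 4's then 2n+1 1's, where the shown terms are n = 2, 3, 4, 5.
Setting n = 6 gives 18, 8, 17, 13 characters in each block.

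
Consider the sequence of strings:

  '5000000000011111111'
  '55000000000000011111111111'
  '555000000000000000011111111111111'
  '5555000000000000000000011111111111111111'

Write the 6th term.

Term n consists of n-2 5's, followed by 3n+1 0's, followed by 3n-1 1's, where the shown terms are n = 3, 4, 5, 6.
For term 6, n = 8, so the run lengths are 6, 25, 23.

555555000000000000000000000000011111111111111111111111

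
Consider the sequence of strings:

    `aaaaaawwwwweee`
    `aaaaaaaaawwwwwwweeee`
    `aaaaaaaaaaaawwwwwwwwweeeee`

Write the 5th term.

Term n consists of 3n a's, followed by 2n+1 w's, followed by n+1 e's, where the shown terms are n = 2, 3, 4.
For term 5, n = 6, so the run lengths are 18, 13, 7.

aaaaaaaaaaaaaaaaaawwwwwwwwwwwwweeeeeee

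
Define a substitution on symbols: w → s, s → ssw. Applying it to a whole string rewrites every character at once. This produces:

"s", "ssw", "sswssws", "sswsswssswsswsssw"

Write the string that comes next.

sswsswssswsswssswsswsswssswsswssswsswssws

Applying the rule to each of the 17 symbols of sswsswssswsswsssw gives the pieces ssw ssw s ssw ssw s ssw ssw ssw s ssw ssw s ssw ssw ssw s, which concatenate to the answer.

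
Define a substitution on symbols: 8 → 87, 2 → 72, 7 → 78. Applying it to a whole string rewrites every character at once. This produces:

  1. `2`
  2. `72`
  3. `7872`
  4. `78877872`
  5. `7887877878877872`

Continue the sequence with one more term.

Applying the rule to each of the 16 symbols of 7887877878877872 gives the pieces 78 87 87 78 87 78 78 87 78 87 87 78 78 87 78 72, which concatenate to the answer.

78878778877878877887877878877872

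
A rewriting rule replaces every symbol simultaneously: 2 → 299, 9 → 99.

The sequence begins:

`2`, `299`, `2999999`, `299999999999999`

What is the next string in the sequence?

Replace each of the 15 characters of 299999999999999 in place — 299 99 99 99 99 99 99 99 99 99 99 99 99 99 99 — and concatenate.

2999999999999999999999999999999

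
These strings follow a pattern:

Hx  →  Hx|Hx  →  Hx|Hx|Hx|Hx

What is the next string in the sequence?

s(k+1) = s(k)·|·s(k) — each term doubles the last with '|' between the halves.
Doubling Hx|Hx|Hx|Hx with '|' between the halves:

Hx|Hx|Hx|Hx|Hx|Hx|Hx|Hx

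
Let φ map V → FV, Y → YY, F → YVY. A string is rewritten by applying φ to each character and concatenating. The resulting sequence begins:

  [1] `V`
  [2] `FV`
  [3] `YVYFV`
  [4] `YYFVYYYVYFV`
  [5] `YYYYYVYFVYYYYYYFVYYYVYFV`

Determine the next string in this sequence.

φ(YYYYYVYFVYYYYYYFVYYYVYFV) expands symbol-by-symbol to YY YY YY YY YY FV YY YVY FV YY YY YY YY YY YY YVY FV YY YY YY FV YY YVY FV; joining the 24 pieces gives the next term.

YYYYYYYYYYFVYYYVYFVYYYYYYYYYYYYYVYFVYYYYYYFVYYYVYFV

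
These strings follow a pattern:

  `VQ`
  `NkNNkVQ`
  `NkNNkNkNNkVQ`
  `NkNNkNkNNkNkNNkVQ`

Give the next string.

NkNNkNkNNkNkNNkNkNNkVQ

Each term is the previous one with NkNNk prepended.
So the next term is NkNNk·NkNNkNkNNkNkNNkVQ.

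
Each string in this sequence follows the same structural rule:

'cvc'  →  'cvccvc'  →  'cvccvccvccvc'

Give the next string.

s(k+1) = s(k)·s(k) — each term doubles the last.
Doubling cvccvccvccvc:

cvccvccvccvccvccvccvccvc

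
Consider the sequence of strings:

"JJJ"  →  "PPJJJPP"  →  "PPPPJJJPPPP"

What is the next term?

Each term wraps the previous one in PP on the left and PP on the right.
Applying this once more to PPPPJJJPPPP:

PPPPPPJJJPPPPPP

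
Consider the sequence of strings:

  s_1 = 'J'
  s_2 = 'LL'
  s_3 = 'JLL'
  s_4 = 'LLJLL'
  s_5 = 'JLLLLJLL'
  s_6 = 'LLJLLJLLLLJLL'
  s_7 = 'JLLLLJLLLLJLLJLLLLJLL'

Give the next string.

LLJLLJLLLLJLLJLLLLJLLLLJLLJLLLLJLL

This is a Fibonacci-style word recurrence s(k) = s(k−2)·s(k−1): e.g. J·LL = JLL.
Continuing: LLJLLJLLLLJLL · JLLLLJLLLLJLLJLLLLJLL gives term 8.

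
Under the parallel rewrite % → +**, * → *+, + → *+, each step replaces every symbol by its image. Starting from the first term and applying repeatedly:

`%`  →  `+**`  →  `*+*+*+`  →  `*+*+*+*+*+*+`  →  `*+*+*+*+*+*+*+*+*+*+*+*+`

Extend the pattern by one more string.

*+*+*+*+*+*+*+*+*+*+*+*+*+*+*+*+*+*+*+*+*+*+*+*+

Applying the rule to each of the 24 symbols of *+*+*+*+*+*+*+*+*+*+*+*+ gives the pieces *+ *+ *+ *+ *+ *+ *+ *+ *+ *+ *+ *+ *+ *+ *+ *+ *+ *+ *+ *+ *+ *+ *+ *+, which concatenate to the answer.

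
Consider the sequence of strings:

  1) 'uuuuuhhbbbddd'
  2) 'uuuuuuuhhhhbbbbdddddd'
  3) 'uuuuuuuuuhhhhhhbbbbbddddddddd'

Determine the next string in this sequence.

Term n consists of 2n+3 u's, followed by 2n h's, followed by n+2 b's, followed by 3n d's (n = 1, 2, …).
At n = 4 the blocks have lengths 11, 8, 6, 12.

uuuuuuuuuuuhhhhhhhhbbbbbbdddddddddddd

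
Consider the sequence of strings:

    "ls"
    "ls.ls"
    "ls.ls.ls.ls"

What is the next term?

Each string is two copies of the previous one joined by '.'.
So the next term is two copies of ls.ls.ls.ls with '.' between the halves.

ls.ls.ls.ls.ls.ls.ls.ls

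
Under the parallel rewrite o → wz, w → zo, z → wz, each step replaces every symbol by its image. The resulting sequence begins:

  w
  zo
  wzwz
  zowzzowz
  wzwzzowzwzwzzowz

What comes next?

Rewriting the 16 symbols of wzwzzowzwzwzzowz one by one yields zo wz zo wz wz wz zo wz zo wz zo wz wz wz zo wz; concatenated:

zowzzowzwzwzzowzzowzzowzwzwzzowz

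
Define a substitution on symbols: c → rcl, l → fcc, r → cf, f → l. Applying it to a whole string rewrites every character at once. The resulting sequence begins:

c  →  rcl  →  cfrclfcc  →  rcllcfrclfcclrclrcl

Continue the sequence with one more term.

Rewriting the 19 symbols of rcllcfrclfcclrclrcl one by one yields cf rcl fcc fcc rcl l cf rcl fcc l rcl rcl fcc cf rcl fcc cf rcl fcc; concatenated:

cfrclfccfccrcllcfrclfcclrclrclfcccfrclfcccfrclfcc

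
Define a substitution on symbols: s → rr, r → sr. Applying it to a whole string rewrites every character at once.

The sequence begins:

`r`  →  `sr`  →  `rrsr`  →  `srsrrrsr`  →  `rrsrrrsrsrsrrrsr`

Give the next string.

Replace each of the 16 characters of rrsrrrsrsrsrrrsr in place — sr sr rr sr sr sr rr sr rr sr rr sr sr sr rr sr — and concatenate.

srsrrrsrsrsrrrsrrrsrrrsrsrsrrrsr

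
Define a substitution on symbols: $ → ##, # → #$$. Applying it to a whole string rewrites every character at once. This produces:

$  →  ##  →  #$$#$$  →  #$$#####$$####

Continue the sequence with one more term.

Applying the rule to each of the 14 symbols of #$$#####$$#### gives the pieces #$$ ## ## #$$ #$$ #$$ #$$ #$$ ## ## #$$ #$$ #$$ #$$, which concatenate to the answer.

#$$#####$$#$$#$$#$$#$$#####$$#$$#$$#$$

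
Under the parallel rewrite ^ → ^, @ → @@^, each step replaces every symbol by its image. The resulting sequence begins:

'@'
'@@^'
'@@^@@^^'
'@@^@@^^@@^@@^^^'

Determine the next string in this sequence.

Rewriting the 15 symbols of @@^@@^^@@^@@^^^ one by one yields @@^ @@^ ^ @@^ @@^ ^ ^ @@^ @@^ ^ @@^ @@^ ^ ^ ^; concatenated:

@@^@@^^@@^@@^^^@@^@@^^@@^@@^^^^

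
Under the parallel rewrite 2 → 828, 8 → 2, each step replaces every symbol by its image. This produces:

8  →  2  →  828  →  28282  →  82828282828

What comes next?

282828282828282828282

Expanding 82828282828: 8→2, 2→828, 8→2, 2→828, 8→2, 2→828, 8→2, 2→828, 8→2, 2→828, 8→2. Concatenated: 2 828 2 828 2 828 2 828 2 828 2.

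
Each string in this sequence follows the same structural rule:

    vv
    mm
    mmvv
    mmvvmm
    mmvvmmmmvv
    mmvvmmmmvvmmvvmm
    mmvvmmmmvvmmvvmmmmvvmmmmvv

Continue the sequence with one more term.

mmvvmmmmvvmmvvmmmmvvmmmmvvmmvvmmmmvvmmvvmm

Each term (from the third on) is the previous term followed by the one before it: term 3 = mm·vv = mmvv.
Continuing: mmvvmmmmvvmmvvmmmmvvmmmmvv · mmvvmmmmvvmmvvmm gives term 8.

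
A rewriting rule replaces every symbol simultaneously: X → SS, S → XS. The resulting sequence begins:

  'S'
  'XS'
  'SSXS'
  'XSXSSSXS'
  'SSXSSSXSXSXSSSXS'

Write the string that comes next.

XSXSSSXSXSXSSSXSSSXSSSXSXSXSSSXS

Applying the rule to each of the 16 symbols of SSXSSSXSXSXSSSXS gives the pieces XS XS SS XS XS XS SS XS SS XS SS XS XS XS SS XS, which concatenate to the answer.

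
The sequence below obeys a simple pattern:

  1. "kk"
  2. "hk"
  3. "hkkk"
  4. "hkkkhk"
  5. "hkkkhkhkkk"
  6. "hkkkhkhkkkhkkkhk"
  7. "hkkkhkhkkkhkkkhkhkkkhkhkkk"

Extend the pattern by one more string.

hkkkhkhkkkhkkkhkhkkkhkhkkkhkkkhkhkkkhkkkhk

This is a Fibonacci-style word recurrence s(k) = s(k−1)·s(k−2): e.g. hk·kk = hkkk.
Continuing: hkkkhkhkkkhkkkhkhkkkhkhkkk · hkkkhkhkkkhkkkhk gives term 8.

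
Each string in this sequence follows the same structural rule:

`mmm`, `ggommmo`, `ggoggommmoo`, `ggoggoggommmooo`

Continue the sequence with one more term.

Every step adds ggo to the front and o to the end of the previous string.
One more step from ggoggoggommmooo gives the answer.

ggoggoggoggommmoooo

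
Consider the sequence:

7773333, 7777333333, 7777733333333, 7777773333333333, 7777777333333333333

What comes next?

Term n consists of n+1 7's, followed by 2n 3's, where the shown terms are n = 2, 3, 4, 5, 6.
Setting n = 7 gives 8, 14 characters in each block.

7777777733333333333333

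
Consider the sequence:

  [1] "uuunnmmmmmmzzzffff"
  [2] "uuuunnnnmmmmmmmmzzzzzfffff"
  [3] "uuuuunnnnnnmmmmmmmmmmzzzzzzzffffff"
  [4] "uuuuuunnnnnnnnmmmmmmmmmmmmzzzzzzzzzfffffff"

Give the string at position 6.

The n-th term is n+1 u's then 2n-2 n's then 2n+2 m's then 2n-1 z's then n+2 f's, where the shown terms are n = 2, 3, 4, 5.
At n = 7 the blocks have lengths 8, 12, 16, 13, 9.

uuuuuuuunnnnnnnnnnnnmmmmmmmmmmmmmmmmzzzzzzzzzzzzzfffffffff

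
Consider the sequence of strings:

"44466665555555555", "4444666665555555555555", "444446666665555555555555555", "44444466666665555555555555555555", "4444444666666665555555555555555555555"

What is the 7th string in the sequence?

Term n consists of n 4's, followed by n+1 6's, followed by 3n+1 5's, where the shown terms are n = 3, 4, 5, 6, 7.
At n = 9 the blocks have lengths 9, 10, 28.

44444444466666666665555555555555555555555555555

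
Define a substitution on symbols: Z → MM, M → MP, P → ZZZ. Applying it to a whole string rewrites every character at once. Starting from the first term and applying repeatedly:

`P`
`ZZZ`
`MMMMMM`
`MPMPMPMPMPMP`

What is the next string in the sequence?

MPZZZMPZZZMPZZZMPZZZMPZZZMPZZZ

Expanding MPMPMPMPMPMP: M→MP, P→ZZZ, M→MP, P→ZZZ, M→MP, P→ZZZ, M→MP, P→ZZZ, M→MP, P→ZZZ, M→MP, P→ZZZ. Concatenated: MP ZZZ MP ZZZ MP ZZZ MP ZZZ MP ZZZ MP ZZZ.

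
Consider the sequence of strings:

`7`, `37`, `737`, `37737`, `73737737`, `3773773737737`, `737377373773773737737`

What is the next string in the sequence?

From term 3 onward, concatenate the second-to-last term with the last: 7·37 = 737, 37·737 = 37737, …
So term 8 is 3773773737737·737377373773773737737.

3773773737737737377373773773737737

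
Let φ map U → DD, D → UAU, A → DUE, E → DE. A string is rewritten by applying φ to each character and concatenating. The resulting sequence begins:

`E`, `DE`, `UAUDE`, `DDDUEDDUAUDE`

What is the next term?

UAUUAUUAUDDDEUAUUAUDDDUEDDUAUDE

Rewriting each symbol of DDDUEDDUAUDE: D→UAU, D→UAU, D→UAU, U→DD, E→DE, D→UAU, D→UAU, U→DD, A→DUE, U→DD, D→UAU, E→DE, which concatenates to UAU UAU UAU DD DE UAU UAU DD DUE DD UAU DE.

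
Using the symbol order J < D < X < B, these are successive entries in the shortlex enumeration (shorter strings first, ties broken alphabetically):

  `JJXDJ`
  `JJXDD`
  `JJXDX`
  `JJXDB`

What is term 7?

Continuing the enumeration 3 steps past JJXDB: JJXDB → JJXXJ → JJXXD → (answer).

JJXXX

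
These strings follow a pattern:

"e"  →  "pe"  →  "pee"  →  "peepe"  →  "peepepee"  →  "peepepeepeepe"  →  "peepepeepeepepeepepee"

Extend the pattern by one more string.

peepepeepeepepeepepeepeepepeepeepe

This is a Fibonacci-style word recurrence s(k) = s(k−1)·s(k−2): e.g. pe·e = pee.
So term 8 is peepepeepeepepeepepee·peepepeepeepe.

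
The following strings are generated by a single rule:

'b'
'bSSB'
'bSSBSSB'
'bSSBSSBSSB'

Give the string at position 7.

bSSBSSBSSBSSBSSBSSB

Each term is the previous one with SSB appended.
From bSSBSSBSSB, 3 further steps: bSSBSSBSSB → bSSBSSBSSBSSB → bSSBSSBSSBSSBSSB → (answer).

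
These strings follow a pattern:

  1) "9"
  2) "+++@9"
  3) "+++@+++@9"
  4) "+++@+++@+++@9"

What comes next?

Every step adds +++@ at the front: s(k+1) = +++@·s(k).
Applying this once more to +++@+++@+++@9:

+++@+++@+++@+++@9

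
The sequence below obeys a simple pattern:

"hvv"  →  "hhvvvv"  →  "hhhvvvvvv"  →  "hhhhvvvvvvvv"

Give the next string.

hhhhhvvvvvvvvvv

Reading off run lengths: h runs 1, 2, 3, 4; v runs 2, 4, 6, 8 — each is linear in n (n = 1, 2, …).
For the next term, n = 5, so the run lengths are 5, 10.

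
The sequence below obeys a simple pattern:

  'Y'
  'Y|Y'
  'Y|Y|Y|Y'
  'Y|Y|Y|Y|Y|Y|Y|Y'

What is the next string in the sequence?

Y|Y|Y|Y|Y|Y|Y|Y|Y|Y|Y|Y|Y|Y|Y|Y

Every step duplicates the string with '|' between the halves.
So the next term is two copies of Y|Y|Y|Y|Y|Y|Y|Y with '|' between the halves.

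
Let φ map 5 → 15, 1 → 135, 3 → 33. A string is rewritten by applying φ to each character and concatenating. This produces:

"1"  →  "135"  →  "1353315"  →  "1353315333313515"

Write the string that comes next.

Applying the rule to each of the 16 symbols of 1353315333313515 gives the pieces 135 33 15 33 33 135 15 33 33 33 33 135 33 15 135 15, which concatenate to the answer.

135331533331351533333333135331513515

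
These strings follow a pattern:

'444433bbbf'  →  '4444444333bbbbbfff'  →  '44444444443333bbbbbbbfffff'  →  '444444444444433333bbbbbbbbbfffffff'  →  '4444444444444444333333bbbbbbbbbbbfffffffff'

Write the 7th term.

444444444444444444444433333333bbbbbbbbbbbbbbbfffffffffffff

Reading off run lengths: 4 runs 4, 7, 10, 13, 16; 3 runs 2, 3, 4, 5, 6; b runs 3, 5, 7, 9, 11; f runs 1, 3, 5, 7, 9 — each is linear in n (n = 1, 2, …).
At n = 7 the blocks have lengths 22, 8, 15, 13.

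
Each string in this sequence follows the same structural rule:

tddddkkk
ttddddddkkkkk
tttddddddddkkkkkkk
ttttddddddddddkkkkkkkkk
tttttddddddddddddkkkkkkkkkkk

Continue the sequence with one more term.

ttttttddddddddddddddkkkkkkkkkkkkk

Each string has the form t^{n-1} d^{2n} k^{2n-1}, where the shown terms are n = 2, 3, 4, 5, 6.
For the next term, n = 7, so the run lengths are 6, 14, 13.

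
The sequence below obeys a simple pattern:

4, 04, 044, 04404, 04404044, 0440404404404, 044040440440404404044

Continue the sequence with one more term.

0440404404404044040440440404404404

From term 3 onward, concatenate the last term with the second-to-last: 04·4 = 044, 044·04 = 04404, …
So term 8 is 044040440440404404044·0440404404404.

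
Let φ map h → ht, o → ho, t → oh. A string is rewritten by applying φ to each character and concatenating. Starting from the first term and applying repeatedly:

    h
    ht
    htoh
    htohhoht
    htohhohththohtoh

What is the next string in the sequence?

Applying the rule to each of the 16 symbols of htohhohththohtoh gives the pieces ht oh ho ht ht ho ht oh ht oh ht ho ht oh ho ht, which concatenate to the answer.

htohhohththohtohhtohhthohtohhoht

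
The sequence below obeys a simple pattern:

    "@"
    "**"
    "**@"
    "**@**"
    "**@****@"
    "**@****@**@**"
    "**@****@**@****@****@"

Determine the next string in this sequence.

Each term (from the third on) is the previous term followed by the one before it: term 3 = **·@ = **@.
Continuing: **@****@**@****@****@ · **@****@**@** gives term 8.

**@****@**@****@****@**@****@**@**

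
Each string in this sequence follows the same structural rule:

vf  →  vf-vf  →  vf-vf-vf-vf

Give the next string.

vf-vf-vf-vf-vf-vf-vf-vf

Every step duplicates the string with '-' between the halves.
One more doubling of vf-vf-vf-vf gives the answer.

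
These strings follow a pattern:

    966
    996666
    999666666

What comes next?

Term n consists of n 9's, followed by 2n 6's (n = 1, 2, …).
At n = 4 the blocks have lengths 4, 8.

999966666666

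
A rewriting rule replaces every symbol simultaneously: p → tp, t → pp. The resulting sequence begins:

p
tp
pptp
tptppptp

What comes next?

pptppptptptppptp

Apply φ to tptppptp symbol by symbol: t→pp, p→tp, t→pp, p→tp, p→tp, p→tp, t→pp, p→tp; joined: pp tp pp tp tp tp pp tp.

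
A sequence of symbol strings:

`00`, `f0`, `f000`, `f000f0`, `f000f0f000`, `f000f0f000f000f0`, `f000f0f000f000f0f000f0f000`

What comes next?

Each term (from the third on) is the previous term followed by the one before it: term 3 = f0·00 = f000.
The next term joins f000f0f000f000f0f000f0f000 and f000f0f000f000f0.

f000f0f000f000f0f000f0f000f000f0f000f000f0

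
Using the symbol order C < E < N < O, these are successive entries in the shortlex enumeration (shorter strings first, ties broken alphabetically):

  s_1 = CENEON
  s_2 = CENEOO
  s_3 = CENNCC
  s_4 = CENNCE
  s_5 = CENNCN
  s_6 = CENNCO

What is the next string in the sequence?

Treat CENNCO as a base-4 numeral over the given alphabet and add one, carrying through any trailing O's.

CENNEC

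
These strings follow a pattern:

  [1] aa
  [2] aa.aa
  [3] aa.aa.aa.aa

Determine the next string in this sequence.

Each string is two copies of the previous one joined by '.'.
So the next term is two copies of aa.aa.aa.aa with '.' between the halves.

aa.aa.aa.aa.aa.aa.aa.aa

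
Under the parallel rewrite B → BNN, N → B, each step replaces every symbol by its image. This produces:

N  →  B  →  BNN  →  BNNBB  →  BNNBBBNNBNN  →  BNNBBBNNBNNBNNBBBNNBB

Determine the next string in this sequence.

BNNBBBNNBNNBNNBBBNNBBBNNBBBNNBNNBNNBBBNNBNN

φ(BNNBBBNNBNNBNNBBBNNBB) expands symbol-by-symbol to BNN B B BNN BNN BNN B B BNN B B BNN B B BNN BNN BNN B B BNN BNN; joining the 21 pieces gives the next term.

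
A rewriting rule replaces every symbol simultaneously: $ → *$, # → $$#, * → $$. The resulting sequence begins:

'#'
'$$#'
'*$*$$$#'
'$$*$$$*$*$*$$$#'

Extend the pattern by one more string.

*$*$$$*$*$*$$$*$$$*$$$*$*$*$$$#

Applying the rule to each of the 15 symbols of $$*$$$*$*$*$$$# gives the pieces *$ *$ $$ *$ *$ *$ $$ *$ $$ *$ $$ *$ *$ *$ $$#, which concatenate to the answer.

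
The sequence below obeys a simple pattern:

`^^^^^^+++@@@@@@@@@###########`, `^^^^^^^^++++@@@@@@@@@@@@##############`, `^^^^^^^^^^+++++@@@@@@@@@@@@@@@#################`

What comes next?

^^^^^^^^^^^^++++++@@@@@@@@@@@@@@@@@@####################

Each string has the form ^^{2n} +^{n} @^{3n} #^{3n+2}, where the shown terms are n = 3, 4, 5.
For the next term, n = 6, so the run lengths are 12, 6, 18, 20.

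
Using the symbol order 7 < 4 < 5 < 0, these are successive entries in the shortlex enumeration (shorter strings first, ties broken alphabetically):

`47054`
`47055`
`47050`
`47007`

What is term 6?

47005

Advancing 2 positions from 47007 through 47007 → 47004 reaches term 6.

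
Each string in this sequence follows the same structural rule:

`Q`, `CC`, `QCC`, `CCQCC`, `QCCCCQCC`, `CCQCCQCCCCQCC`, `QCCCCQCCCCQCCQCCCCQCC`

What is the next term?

CCQCCQCCCCQCCQCCCCQCCCCQCCQCCCCQCC

This is a Fibonacci-style word recurrence s(k) = s(k−2)·s(k−1): e.g. Q·CC = QCC.
Continuing: CCQCCQCCCCQCC · QCCCCQCCCCQCCQCCCCQCC gives term 8.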